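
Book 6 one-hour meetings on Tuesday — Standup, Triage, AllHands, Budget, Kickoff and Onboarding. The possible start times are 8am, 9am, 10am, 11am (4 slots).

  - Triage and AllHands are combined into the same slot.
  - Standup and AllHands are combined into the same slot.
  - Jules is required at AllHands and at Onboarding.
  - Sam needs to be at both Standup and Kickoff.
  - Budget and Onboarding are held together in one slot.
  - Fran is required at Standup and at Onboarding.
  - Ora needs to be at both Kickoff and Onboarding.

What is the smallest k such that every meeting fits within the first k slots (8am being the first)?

Check 2 slots directly (anything shorter is at least as hard).
Could 2 slots be enough, i.e. nothing placed later than 9am? No: Standup, Budget and Kickoff must all be in different slots (Standup/Budget can't share; Standup/Kickoff can't share; Budget/Kickoff can't share), but only 2 slots are available: 3 meetings can't fit in 2 distinct slots.
So 2 slots is not enough.
3 works (last occupied slot: 10am): for example Standup -> 8am; Triage -> 8am; Onboarding -> 9am; Budget -> 9am; Kickoff -> 10am; AllHands -> 8am.

3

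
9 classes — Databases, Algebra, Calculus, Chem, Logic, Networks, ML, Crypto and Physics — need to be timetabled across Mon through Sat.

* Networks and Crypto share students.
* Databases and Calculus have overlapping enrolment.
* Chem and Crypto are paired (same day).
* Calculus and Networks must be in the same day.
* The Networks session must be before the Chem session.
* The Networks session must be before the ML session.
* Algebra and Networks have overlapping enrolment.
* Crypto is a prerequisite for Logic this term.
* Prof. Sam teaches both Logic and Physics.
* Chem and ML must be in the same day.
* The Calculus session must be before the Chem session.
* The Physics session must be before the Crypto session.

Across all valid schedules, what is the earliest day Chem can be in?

Precedence pushes Chem to at least Tue; Chem must be in the same day as Crypto, which can't be after Fri, so Chem is at most Fri.
Chem at Tue is achievable: Databases -> Tue, ML -> Tue, Logic -> Wed, Physics -> Mon, Calculus -> Mon, Algebra -> Tue, Chem -> Tue, Networks -> Mon, Crypto -> Tue.

Tue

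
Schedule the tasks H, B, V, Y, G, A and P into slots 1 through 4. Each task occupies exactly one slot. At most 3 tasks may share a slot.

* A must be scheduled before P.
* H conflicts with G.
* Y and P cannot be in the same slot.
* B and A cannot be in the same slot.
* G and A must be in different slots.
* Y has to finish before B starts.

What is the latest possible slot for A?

3

Downstream work caps A at 3.
A at 3 is achievable: B -> 2, H -> 1, A -> 3, G -> 2, Y -> 1, V -> 1, P -> 4.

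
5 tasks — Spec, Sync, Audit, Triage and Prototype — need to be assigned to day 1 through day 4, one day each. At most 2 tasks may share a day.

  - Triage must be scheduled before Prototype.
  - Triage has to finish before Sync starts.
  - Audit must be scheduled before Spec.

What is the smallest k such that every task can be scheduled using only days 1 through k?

The precedence chain requires at least 2 distinct days.
With at most 2 per day and 5 tasks, at least 3 days are needed.
3 works (last occupied day: day 3): for example Spec -> day 2; Audit -> day 1; Triage -> day 1; Sync -> day 2; Prototype -> day 3.

3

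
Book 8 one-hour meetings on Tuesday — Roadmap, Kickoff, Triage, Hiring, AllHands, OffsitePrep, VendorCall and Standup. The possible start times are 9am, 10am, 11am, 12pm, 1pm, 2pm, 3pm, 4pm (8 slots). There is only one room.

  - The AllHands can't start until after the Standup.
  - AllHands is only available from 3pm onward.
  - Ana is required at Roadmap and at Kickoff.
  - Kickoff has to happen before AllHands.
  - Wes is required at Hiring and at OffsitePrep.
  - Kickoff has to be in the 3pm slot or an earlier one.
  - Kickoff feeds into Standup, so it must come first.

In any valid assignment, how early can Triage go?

Triage at 9am is achievable: OffsitePrep=2pm; Kickoff=10am; Standup=11am; Hiring=1pm; Triage=9am; AllHands=3pm; VendorCall=4pm; Roadmap=12pm.

9am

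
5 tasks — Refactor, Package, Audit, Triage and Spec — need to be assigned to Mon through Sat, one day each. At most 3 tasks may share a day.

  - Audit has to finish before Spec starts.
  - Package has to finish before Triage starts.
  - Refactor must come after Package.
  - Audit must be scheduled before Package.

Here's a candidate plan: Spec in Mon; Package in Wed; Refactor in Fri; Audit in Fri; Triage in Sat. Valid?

Invalid. Audit has to finish before Spec starts.

Package has to finish before Triage starts — holds.
Audit must be scheduled before Package — violated.
Audit has to finish before Spec starts — violated.
At most 3 tasks may share a day — holds.
Refactor must come after Package — holds.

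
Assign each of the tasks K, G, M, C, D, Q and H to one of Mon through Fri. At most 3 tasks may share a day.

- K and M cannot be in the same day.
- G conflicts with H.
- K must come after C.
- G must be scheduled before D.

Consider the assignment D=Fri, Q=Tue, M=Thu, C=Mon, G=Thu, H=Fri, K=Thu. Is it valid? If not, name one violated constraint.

G conflicts with H — holds.
G must be scheduled before D — holds.
K must come after C — holds.
K and M cannot be in the same day — violated.
At most 3 tasks may share a day — holds.

Invalid. K and M cannot be in the same day.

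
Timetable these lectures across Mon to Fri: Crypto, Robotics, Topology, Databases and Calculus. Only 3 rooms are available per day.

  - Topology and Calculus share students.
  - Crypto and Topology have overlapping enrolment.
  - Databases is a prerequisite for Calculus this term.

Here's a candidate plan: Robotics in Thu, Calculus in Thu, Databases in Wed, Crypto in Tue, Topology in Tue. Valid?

Only 3 rooms are available per day — holds.
Topology and Calculus share students — holds.
Crypto and Topology have overlapping enrolment — violated.
Databases is a prerequisite for Calculus this term — holds.

No — it violates: Crypto and Topology have overlapping enrolment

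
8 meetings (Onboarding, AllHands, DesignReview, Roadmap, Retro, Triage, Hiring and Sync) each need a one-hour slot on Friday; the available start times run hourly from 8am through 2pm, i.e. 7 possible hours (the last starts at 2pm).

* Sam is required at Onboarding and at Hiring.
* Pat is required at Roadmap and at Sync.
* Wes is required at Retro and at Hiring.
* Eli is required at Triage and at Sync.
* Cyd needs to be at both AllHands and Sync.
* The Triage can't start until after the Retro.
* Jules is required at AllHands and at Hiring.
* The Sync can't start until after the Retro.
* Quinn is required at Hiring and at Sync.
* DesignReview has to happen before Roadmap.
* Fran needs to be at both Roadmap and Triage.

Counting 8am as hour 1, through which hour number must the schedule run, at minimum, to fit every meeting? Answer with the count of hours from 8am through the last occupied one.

4

The precedence chain requires at least 2 distinct hours.
Those bounds only give 2; check 3 hours directly (anything shorter is at least as hard).
Could 3 hours be enough, i.e. nothing placed later than 10am? No: Triage must come after Retro (at 8am or later) → {9am, 10am}; Retro must come before Triage (at 10am or earlier) → {8am, 9am}; Roadmap must come after DesignReview (at 8am or later) → {9am, 10am}; Sync must come after Retro (at 8am or later) → {9am, 10am}; Roadmap, Triage and Sync must all be in different hours (Roadmap/Triage can't share; Roadmap/Sync can't share; Triage/Sync can't share), but they are limited to Roadmap in {9am, 10am}, Triage in {9am, 10am}, Sync in {9am, 10am} — together just 2 hours: 3 meetings can't fit in 2 distinct hours.
So 3 hours is not enough.
4 works (last occupied hour: 11am): for example AllHands=8am, Roadmap=9am, Sync=11am, Triage=10am, Retro=8am, DesignReview=8am, Onboarding=8am, Hiring=9am.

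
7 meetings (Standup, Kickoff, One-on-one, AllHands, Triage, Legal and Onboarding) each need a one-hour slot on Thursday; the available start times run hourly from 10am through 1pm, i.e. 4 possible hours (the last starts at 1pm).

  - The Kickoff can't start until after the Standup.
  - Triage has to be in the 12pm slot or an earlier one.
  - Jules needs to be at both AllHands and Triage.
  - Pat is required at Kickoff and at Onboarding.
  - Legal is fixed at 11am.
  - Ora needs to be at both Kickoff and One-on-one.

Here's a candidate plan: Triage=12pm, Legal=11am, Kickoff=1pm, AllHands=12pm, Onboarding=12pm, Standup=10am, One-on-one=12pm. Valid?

No — it violates: Jules needs to be at both AllHands and Triage

Legal is fixed at 11am — holds.
Ora needs to be at both Kickoff and One-on-one — holds.
Pat is required at Kickoff and at Onboarding — holds.
The Kickoff can't start until after the Standup — holds.
Jules needs to be at both AllHands and Triage — violated.
Triage has to be in the 12pm slot or an earlier one — holds.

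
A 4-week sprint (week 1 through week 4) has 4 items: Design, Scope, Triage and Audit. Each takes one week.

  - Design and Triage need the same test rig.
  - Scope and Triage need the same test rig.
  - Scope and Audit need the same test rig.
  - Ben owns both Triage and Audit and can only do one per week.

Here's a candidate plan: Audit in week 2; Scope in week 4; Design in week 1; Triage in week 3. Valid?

Ben owns both Triage and Audit and can only do one per week — holds.
Design and Triage need the same test rig — holds.
Scope and Audit need the same test rig — holds.
Scope and Triage need the same test rig — holds.

Valid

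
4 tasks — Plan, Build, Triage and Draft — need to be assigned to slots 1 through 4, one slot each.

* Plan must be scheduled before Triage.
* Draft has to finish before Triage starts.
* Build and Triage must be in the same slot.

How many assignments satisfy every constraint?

14

Splitting on Plan: it can be 1 (6), 2 (5), 3 (3). Listing each branch's schedules as (Build, Triage, Draft):
Plan=1: (2,2,1) (3,3,1) (3,3,2) (4,4,1) (4,4,2) (4,4,3) — 6.
Plan=2: (3,3,1) (3,3,2) (4,4,1) (4,4,2) (4,4,3) — 5.
Plan=3: (4,4,1) (4,4,2) (4,4,3) — 3.
Summing: 6 + 5 + 3 = 14.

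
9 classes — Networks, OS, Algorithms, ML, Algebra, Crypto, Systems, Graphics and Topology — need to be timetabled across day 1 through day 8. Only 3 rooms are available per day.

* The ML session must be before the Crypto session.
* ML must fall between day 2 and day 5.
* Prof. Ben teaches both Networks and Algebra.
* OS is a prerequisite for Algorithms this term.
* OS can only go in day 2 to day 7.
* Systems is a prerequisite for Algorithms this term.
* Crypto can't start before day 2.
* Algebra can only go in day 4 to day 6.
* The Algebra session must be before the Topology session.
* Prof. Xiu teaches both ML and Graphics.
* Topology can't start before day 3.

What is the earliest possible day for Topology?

day 5

Topology is available from day 3; precedence pushes Topology to at least day 5.
Topology at day 5 is achievable: ML=day 2; Algorithms=day 3; OS=day 2; Networks=day 1; Algebra=day 4; Systems=day 1; Crypto=day 3; Topology=day 5; Graphics=day 1.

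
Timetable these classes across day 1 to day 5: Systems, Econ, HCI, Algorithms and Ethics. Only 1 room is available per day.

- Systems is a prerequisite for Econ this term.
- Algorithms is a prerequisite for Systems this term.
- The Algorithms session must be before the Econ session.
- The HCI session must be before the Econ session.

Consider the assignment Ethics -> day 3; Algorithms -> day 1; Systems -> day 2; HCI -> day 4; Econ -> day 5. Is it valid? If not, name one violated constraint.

Yes, all constraints hold

Only 1 room is available per day — holds.
The Algorithms session must be before the Econ session — holds.
The HCI session must be before the Econ session — holds.
Systems is a prerequisite for Econ this term — holds.
Algorithms is a prerequisite for Systems this term — holds.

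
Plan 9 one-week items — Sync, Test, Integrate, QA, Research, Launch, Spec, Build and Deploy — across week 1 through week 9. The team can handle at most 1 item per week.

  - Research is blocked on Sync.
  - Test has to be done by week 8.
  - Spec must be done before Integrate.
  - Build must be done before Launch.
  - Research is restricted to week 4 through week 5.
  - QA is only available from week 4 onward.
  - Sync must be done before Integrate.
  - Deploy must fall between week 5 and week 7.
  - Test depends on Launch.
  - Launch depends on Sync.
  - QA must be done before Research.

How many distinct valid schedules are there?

20

Splitting on Sync: it can be week 1 (8), week 2 (8), week 3 (4). Listing each branch's schedules as (Test, Integrate, QA, Research, Launch, Spec, Build, Deploy) by week number:
Sync=week 1: (6,9,4,5,3,8,2,7) (7,9,4,5,3,8,2,6) (8,9,4,5,3,6,2,7) (8,9,4,5,3,7,2,6) (8,9,4,5,6,2,3,7) (8,9,4,5,6,3,2,7) (8,9,4,5,7,2,3,6) (8,9,4,5,7,3,2,6) — 8.
Sync=week 2: (6,9,4,5,3,8,1,7) (7,9,4,5,3,8,1,6) (8,9,4,5,3,6,1,7) (8,9,4,5,3,7,1,6) (8,9,4,5,6,1,3,7) (8,9,4,5,6,3,1,7) (8,9,4,5,7,1,3,6) (8,9,4,5,7,3,1,6) — 8.
Sync=week 3: (8,9,4,5,6,1,2,7) (8,9,4,5,6,2,1,7) (8,9,4,5,7,1,2,6) (8,9,4,5,7,2,1,6) — 4.
Summing: 8 + 8 + 4 = 20.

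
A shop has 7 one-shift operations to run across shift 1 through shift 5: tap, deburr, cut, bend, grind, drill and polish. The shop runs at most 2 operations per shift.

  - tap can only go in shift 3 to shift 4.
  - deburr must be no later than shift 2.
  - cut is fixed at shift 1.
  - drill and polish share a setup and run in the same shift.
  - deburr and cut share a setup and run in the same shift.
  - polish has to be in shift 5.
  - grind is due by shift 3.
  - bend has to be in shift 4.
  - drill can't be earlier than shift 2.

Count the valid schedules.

4

Enumerating: grind -> shift 2, bend -> shift 4, drill -> shift 5, tap -> shift 3, polish -> shift 5, cut -> shift 1, deburr -> shift 1 | bend -> shift 4; polish -> shift 5; deburr -> shift 1; tap -> shift 3; cut -> shift 1; drill -> shift 5; grind -> shift 3 | tap -> shift 4; grind -> shift 2; bend -> shift 4; cut -> shift 1; drill -> shift 5; deburr -> shift 1; polish -> shift 5 | cut -> shift 1, tap -> shift 4, polish -> shift 5, bend -> shift 4, drill -> shift 5, grind -> shift 3, deburr -> shift 1.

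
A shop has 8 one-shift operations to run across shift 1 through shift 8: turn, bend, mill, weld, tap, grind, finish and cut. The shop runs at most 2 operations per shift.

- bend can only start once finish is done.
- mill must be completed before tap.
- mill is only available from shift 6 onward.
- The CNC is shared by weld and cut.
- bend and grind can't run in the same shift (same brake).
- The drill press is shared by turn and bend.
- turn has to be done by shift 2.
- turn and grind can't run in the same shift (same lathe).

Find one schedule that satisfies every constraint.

finish -> shift 1, tap -> shift 7, bend -> shift 2, weld -> shift 2, turn -> shift 1, cut -> shift 3, grind -> shift 3, mill -> shift 6

Checking: finish(shift 1) before bend(shift 2); mill(shift 6) before tap(shift 7); weld(shift 2) != cut(shift 3); turn(shift 1) != grind(shift 3); turn(shift 1) != bend(shift 2); bend(shift 2) != grind(shift 3); turn=shift 1 in [shift 1,shift 2]; mill=shift 6 in [shift 6,shift 8]; max 2 per shift (cap 2).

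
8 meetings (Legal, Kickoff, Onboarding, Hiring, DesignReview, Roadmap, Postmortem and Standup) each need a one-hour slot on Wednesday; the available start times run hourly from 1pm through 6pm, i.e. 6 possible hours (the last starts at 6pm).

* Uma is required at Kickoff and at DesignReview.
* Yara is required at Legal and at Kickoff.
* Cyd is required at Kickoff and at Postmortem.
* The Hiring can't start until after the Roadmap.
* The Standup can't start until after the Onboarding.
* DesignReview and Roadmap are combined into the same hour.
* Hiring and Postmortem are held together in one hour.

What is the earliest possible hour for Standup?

Precedence pushes Standup to at least 2pm.
Standup at 2pm is achievable: Kickoff in 3pm, Standup in 2pm, Roadmap in 1pm, Onboarding in 1pm, Postmortem in 2pm, Legal in 1pm, DesignReview in 1pm, Hiring in 2pm.

2pm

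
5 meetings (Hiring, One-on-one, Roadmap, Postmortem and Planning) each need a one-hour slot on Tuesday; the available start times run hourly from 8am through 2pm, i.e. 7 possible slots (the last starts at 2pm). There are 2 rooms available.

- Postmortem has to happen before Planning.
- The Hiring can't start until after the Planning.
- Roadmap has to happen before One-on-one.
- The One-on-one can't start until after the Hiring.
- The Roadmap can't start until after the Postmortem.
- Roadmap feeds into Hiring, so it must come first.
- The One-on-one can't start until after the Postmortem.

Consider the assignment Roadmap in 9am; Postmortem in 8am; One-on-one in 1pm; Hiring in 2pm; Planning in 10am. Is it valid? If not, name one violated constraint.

No — it violates: The One-on-one can't start until after the Hiring

The Roadmap can't start until after the Postmortem — holds.
There are 2 rooms available — holds.
The One-on-one can't start until after the Postmortem — holds.
Roadmap feeds into Hiring, so it must come first — holds.
The Hiring can't start until after the Planning — holds.
Roadmap has to happen before One-on-one — holds.
The One-on-one can't start until after the Hiring — violated.
Postmortem has to happen before Planning — holds.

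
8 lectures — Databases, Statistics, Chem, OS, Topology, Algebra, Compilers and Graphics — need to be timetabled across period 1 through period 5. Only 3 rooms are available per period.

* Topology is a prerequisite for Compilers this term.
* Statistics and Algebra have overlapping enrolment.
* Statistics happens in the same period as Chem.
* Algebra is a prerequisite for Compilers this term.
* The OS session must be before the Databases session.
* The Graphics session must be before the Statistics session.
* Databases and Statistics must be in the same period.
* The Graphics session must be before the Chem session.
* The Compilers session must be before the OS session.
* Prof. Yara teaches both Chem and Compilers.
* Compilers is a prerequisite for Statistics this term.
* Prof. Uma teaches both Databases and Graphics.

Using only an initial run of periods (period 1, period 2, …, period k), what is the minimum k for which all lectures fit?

The precedence chain requires at least 4 distinct periods.
With at most 3 per period and 8 lectures, at least 3 periods are needed.
4 works (last occupied period: period 4): for example Compilers in period 2, Chem in period 4, Statistics in period 4, Topology in period 1, Databases in period 4, Algebra in period 1, Graphics in period 1, OS in period 3.

4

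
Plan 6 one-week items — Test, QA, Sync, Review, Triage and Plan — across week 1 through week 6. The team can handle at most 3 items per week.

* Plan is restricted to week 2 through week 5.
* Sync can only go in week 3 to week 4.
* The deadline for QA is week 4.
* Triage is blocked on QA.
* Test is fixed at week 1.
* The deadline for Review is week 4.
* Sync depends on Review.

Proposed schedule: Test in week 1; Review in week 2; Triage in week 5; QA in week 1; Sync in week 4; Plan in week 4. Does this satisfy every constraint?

The deadline for Review is week 4 — holds.
Triage is blocked on QA — holds.
Sync depends on Review — holds.
The team can handle at most 3 items per week — holds.
Sync can only go in week 3 to week 4 — holds.
Test is fixed at week 1 — holds.
The deadline for QA is week 4 — holds.
Plan is restricted to week 2 through week 5 — holds.

Yes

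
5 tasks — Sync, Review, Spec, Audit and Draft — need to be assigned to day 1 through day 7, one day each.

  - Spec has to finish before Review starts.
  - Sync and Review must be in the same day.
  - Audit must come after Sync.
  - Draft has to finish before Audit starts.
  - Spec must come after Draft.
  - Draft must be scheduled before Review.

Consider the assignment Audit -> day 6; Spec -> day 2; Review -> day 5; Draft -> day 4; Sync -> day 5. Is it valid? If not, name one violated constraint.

Spec has to finish before Review starts — holds.
Draft must be scheduled before Review — holds.
Draft has to finish before Audit starts — holds.
Spec must come after Draft — violated.
Sync and Review must be in the same day — holds.
Audit must come after Sync — holds.

No. Spec must come after Draft is not satisfied.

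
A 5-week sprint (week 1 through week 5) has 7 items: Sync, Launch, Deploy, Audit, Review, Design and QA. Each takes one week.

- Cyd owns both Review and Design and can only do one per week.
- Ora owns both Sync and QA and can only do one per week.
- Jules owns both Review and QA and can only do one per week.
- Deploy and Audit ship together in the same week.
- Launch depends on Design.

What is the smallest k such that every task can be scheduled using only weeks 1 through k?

2

The precedence chain requires at least 2 distinct weeks.
2 works (last occupied week: week 2): for example Design in week 1, QA in week 1, Deploy in week 1, Sync in week 2, Review in week 2, Launch in week 2, Audit in week 1.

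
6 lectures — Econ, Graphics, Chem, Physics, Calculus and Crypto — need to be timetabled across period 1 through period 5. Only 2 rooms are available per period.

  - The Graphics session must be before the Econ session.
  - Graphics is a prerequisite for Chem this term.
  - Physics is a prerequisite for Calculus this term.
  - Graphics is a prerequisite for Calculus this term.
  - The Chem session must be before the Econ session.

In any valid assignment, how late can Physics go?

Downstream work caps Physics at period 4.
Physics at period 4 is achievable: Graphics in period 1; Econ in period 3; Crypto in period 1; Calculus in period 5; Physics in period 4; Chem in period 2.

period 4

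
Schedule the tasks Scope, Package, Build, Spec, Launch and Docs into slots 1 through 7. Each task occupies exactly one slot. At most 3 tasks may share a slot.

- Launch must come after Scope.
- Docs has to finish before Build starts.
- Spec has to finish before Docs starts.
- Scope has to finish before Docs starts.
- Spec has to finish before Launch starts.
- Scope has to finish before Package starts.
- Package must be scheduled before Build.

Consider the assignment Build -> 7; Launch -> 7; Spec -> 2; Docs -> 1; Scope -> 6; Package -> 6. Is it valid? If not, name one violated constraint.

No — it violates: Scope has to finish before Docs starts

Spec has to finish before Docs starts — violated.
Package must be scheduled before Build — holds.
At most 3 tasks may share a slot — holds.
Launch must come after Scope — holds.
Docs has to finish before Build starts — holds.
Scope has to finish before Docs starts — violated.
Scope has to finish before Package starts — violated.
Spec has to finish before Launch starts — holds.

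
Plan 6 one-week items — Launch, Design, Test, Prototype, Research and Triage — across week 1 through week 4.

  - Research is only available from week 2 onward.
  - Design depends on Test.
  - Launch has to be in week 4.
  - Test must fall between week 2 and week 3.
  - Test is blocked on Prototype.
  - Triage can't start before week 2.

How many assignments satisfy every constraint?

Splitting on Design: it can be week 3 (9), week 4 (27). Listing each branch's schedules as (Launch, Test, Prototype, Research, Triage) by week number:
Design=week 3: (4,2,1,2,2) (4,2,1,2,3) (4,2,1,2,4) (4,2,1,3,2) (4,2,1,3,3) (4,2,1,3,4) (4,2,1,4,2) (4,2,1,4,3) (4,2,1,4,4) — 9.
Design=week 4: (4,2,1,2,2) (4,2,1,2,3) (4,2,1,2,4) (4,2,1,3,2) (4,2,1,3,3) (4,2,1,3,4) (4,2,1,4,2) (4,2,1,4,3) (4,2,1,4,4) (4,3,1,2,2) (4,3,1,2,3) (4,3,1,2,4) (4,3,1,3,2) (4,3,1,3,3) (4,3,1,3,4) (4,3,1,4,2) (4,3,1,4,3) (4,3,1,4,4) (4,3,2,2,2) (4,3,2,2,3) (4,3,2,2,4) (4,3,2,3,2) (4,3,2,3,3) (4,3,2,3,4) (4,3,2,4,2) (4,3,2,4,3) (4,3,2,4,4) — 27.
Summing: 9 + 27 = 36.

36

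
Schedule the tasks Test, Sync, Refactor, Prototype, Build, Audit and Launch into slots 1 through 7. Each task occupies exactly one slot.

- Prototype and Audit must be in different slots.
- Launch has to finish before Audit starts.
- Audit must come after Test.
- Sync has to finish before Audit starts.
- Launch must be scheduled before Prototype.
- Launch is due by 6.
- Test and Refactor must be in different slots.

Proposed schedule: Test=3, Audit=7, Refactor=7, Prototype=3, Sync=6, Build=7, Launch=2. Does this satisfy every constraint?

Launch is due by 6 — holds.
Launch must be scheduled before Prototype — holds.
Prototype and Audit must be in different slots — holds.
Launch has to finish before Audit starts — holds.
Audit must come after Test — holds.
Sync has to finish before Audit starts — holds.
Test and Refactor must be in different slots — holds.

Valid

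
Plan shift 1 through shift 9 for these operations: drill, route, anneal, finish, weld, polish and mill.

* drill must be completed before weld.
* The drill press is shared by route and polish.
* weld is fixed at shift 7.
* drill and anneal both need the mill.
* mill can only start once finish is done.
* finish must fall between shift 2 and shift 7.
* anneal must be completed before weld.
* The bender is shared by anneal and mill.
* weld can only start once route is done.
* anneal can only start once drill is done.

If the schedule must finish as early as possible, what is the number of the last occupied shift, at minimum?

The precedence chain requires at least 3 distinct shifts.
weld can't be placed before shift 7, so the schedule must run through at least shift 7.
7 works (last occupied shift: shift 7): for example route in shift 1, finish in shift 2, anneal in shift 2, mill in shift 3, drill in shift 1, polish in shift 2, weld in shift 7.

7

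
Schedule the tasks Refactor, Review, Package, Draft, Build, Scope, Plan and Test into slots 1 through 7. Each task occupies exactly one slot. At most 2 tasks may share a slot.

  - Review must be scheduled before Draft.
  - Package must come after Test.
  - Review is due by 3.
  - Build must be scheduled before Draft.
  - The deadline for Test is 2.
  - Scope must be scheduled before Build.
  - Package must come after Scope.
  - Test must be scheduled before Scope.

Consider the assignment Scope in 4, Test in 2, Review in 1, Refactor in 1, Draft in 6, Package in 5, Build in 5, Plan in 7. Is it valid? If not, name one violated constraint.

Valid

Scope must be scheduled before Build — holds.
Review must be scheduled before Draft — holds.
Review is due by 3 — holds.
At most 2 tasks may share a slot — holds.
Package must come after Test — holds.
Test must be scheduled before Scope — holds.
The deadline for Test is 2 — holds.
Package must come after Scope — holds.
Build must be scheduled before Draft — holds.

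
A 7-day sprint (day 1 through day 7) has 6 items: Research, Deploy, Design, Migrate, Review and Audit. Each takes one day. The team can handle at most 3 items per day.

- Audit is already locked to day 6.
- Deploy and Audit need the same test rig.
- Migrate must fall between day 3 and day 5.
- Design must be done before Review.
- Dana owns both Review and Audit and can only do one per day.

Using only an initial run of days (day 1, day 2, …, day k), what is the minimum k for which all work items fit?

6 days

The precedence chain requires at least 2 distinct days.
With at most 3 per day and 6 work items, at least 2 days are needed.
Audit can't be placed before day 6, so the schedule must run through at least day 6.
6 works (last occupied day: day 6): for example Deploy -> day 1, Research -> day 1, Review -> day 2, Audit -> day 6, Migrate -> day 3, Design -> day 1.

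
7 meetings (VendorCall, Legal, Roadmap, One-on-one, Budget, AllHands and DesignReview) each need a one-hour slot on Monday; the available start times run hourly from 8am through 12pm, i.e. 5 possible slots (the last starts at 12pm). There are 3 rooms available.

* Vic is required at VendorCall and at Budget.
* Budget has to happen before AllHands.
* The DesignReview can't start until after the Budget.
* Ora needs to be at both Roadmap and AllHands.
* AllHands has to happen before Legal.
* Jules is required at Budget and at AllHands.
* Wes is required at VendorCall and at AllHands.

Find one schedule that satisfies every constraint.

AllHands=9am; Roadmap=8am; VendorCall=10am; Budget=8am; One-on-one=8am; Legal=10am; DesignReview=9am

Checking: Budget(8am) before DesignReview(9am); AllHands(9am) before Legal(10am); Budget(8am) before AllHands(9am); Budget(8am) != AllHands(9am); VendorCall(10am) != AllHands(9am); VendorCall(10am) != Budget(8am); Roadmap(8am) != AllHands(9am); max 3 per slot (cap 3).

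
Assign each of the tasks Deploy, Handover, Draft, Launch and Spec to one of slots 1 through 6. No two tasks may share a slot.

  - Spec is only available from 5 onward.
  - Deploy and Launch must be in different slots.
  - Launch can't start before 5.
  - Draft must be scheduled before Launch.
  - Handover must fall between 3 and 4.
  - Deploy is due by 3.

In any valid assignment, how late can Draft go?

Downstream work caps Draft at 5.
Draft at 4 is achievable: Deploy=1, Launch=5, Handover=3, Draft=4, Spec=6.
Nothing later works — the conflict and capacity constraints rule out every slot after 4.

4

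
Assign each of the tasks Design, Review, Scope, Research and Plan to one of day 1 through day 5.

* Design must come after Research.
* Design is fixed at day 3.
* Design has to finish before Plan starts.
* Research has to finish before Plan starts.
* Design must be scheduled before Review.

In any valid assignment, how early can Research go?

Downstream work caps Research at day 2.
Research at day 1 is achievable: Research -> day 1; Plan -> day 4; Design -> day 3; Scope -> day 1; Review -> day 4.

day 1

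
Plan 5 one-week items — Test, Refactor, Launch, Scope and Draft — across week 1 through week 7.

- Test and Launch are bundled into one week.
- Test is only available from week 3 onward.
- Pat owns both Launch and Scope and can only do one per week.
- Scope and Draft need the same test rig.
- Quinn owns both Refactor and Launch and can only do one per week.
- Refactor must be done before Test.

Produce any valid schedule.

Refactor=week 1, Draft=week 2, Test=week 3, Scope=week 1, Launch=week 3

Checking: Refactor(week 1) before Test(week 3); Scope(week 1) != Draft(week 2); Launch(week 3) != Scope(week 1); Refactor(week 1) != Launch(week 3); Test = Launch = week 3; Test=week 3 in [week 3,week 7].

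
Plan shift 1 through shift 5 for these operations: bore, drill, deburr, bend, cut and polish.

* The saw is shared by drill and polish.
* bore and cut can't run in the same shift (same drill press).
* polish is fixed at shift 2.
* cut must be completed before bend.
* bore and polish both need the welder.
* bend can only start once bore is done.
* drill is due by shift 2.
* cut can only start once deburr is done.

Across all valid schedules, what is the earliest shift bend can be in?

shift 3

Precedence pushes bend to at least shift 3.
bend at shift 3 is achievable: deburr in shift 1; polish in shift 2; cut in shift 2; bore in shift 1; drill in shift 1; bend in shift 3.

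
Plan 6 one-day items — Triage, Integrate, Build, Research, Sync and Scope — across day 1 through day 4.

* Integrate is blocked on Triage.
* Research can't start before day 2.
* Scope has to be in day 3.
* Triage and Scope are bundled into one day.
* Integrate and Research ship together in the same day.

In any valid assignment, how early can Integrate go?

Precedence pushes Integrate to at least day 4.
Integrate at day 4 is achievable: Research=day 4, Sync=day 1, Triage=day 3, Build=day 1, Integrate=day 4, Scope=day 3.

day 4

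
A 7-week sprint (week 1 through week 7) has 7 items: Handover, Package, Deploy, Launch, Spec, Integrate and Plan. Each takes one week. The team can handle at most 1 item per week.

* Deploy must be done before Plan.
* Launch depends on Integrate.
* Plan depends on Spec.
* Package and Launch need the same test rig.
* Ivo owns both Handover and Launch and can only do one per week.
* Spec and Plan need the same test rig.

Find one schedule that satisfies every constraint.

Plan -> week 3, Package -> week 7, Deploy -> week 1, Handover -> week 6, Integrate -> week 4, Spec -> week 2, Launch -> week 5

Checking: Integrate(week 4) before Launch(week 5); Spec(week 2) before Plan(week 3); Deploy(week 1) before Plan(week 3); Handover(week 6) != Launch(week 5); Spec(week 2) != Plan(week 3); Package(week 7) != Launch(week 5); max 1 per week (cap 1).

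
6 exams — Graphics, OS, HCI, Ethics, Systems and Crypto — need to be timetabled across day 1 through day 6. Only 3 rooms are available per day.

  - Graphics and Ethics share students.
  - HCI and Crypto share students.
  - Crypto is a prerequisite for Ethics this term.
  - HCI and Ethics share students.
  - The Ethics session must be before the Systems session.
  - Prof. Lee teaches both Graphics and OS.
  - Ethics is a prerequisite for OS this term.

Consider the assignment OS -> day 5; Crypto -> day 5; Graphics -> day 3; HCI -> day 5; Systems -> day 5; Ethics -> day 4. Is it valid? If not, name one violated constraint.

Invalid. HCI and Crypto share students.

Crypto is a prerequisite for Ethics this term — violated.
Graphics and Ethics share students — holds.
Ethics is a prerequisite for OS this term — holds.
HCI and Ethics share students — holds.
HCI and Crypto share students — violated.
The Ethics session must be before the Systems session — holds.
Only 3 rooms are available per day — violated.
Prof. Lee teaches both Graphics and OS — holds.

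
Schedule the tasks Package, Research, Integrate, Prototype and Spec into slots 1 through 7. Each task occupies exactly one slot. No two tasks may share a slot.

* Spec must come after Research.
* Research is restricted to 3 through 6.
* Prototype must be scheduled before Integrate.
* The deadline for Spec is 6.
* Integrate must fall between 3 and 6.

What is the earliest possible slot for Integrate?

3

Integrate is available from 3; Integrate's own window allows nothing later than 6.
Integrate at 3 is achievable: Package in 2, Research in 4, Spec in 5, Integrate in 3, Prototype in 1.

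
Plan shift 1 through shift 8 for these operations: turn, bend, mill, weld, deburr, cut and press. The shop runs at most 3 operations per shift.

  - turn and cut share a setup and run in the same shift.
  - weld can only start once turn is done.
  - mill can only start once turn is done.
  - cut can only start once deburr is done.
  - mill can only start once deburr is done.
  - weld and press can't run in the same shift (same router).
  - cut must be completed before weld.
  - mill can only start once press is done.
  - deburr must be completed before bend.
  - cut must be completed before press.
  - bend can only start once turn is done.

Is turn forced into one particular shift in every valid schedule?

No

turn can be shift 2 (e.g. press in shift 3, bend in shift 3, weld in shift 4, turn in shift 2, cut in shift 2, mill in shift 4, deburr in shift 1) or shift 3 (e.g. press -> shift 4, deburr -> shift 1, weld -> shift 5, cut -> shift 3, mill -> shift 5, turn -> shift 3, bend -> shift 4).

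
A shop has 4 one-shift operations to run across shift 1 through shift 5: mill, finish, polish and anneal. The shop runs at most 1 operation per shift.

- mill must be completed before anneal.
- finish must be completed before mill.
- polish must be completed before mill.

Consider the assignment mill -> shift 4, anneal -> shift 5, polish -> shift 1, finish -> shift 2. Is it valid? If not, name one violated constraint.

Valid

The shop runs at most 1 operation per shift — holds.
polish must be completed before mill — holds.
finish must be completed before mill — holds.
mill must be completed before anneal — holds.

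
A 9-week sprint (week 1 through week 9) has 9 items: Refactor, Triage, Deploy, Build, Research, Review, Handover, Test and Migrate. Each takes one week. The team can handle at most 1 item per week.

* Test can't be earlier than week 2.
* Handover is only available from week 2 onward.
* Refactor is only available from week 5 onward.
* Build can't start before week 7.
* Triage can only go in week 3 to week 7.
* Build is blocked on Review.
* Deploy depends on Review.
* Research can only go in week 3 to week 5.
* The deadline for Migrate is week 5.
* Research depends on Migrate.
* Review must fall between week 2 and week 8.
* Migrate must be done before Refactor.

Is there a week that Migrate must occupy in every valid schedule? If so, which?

week 1

Migrate's own window allows nothing later than week 5; downstream work caps Migrate at week 4.
So Migrate is pinned to week 1.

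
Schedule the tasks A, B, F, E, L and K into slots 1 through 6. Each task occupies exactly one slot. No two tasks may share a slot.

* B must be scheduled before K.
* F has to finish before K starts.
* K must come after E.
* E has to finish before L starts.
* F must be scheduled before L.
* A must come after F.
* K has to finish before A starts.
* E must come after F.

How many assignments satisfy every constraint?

Splitting on A: it can be 5 (3), 6 (7). Listing each branch's schedules as (B, F, E, L, K):
A=5: (1,2,3,6,4) (2,1,3,6,4) (3,1,2,6,4) — 3.
A=6: (1,2,3,4,5) (1,2,3,5,4) (2,1,3,4,5) (2,1,3,5,4) (3,1,2,4,5) (3,1,2,5,4) (4,1,2,3,5) — 7.
Summing: 3 + 7 = 10.

10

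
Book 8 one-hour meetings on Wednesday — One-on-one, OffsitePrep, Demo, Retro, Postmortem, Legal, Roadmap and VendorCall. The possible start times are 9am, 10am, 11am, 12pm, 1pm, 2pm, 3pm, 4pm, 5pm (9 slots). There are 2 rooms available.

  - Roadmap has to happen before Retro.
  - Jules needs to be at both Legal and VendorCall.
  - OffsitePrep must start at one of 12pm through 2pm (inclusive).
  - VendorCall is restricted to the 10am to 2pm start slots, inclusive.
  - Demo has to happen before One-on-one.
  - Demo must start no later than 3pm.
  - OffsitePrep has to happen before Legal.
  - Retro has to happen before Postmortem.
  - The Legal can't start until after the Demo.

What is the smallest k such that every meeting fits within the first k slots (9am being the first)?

5 slots

The precedence chain requires at least 3 distinct slots.
With at most 2 per slot and 8 meetings, at least 4 slots are needed.
Propagating the time windows through the other constraints, Legal can't land before 1pm — that is slot 5 counting from 9am — so the schedule must run through at least 5 slots.
5 works (last occupied slot: 1pm): for example VendorCall -> 10am; OffsitePrep -> 12pm; Legal -> 1pm; Roadmap -> 9am; One-on-one -> 11am; Demo -> 9am; Retro -> 10am; Postmortem -> 11am.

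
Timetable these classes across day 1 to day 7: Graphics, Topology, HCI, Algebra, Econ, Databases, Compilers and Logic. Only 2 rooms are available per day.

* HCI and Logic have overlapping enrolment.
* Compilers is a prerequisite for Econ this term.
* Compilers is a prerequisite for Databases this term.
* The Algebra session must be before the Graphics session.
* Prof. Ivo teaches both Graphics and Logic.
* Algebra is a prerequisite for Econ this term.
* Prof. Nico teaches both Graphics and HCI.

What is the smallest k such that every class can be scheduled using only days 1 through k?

4

The precedence chain requires at least 2 distinct days.
With at most 2 per day and 8 classes, at least 4 days are needed.
4 works (last occupied day: day 4): for example Logic in day 4; Graphics in day 2; Databases in day 3; HCI in day 3; Econ in day 2; Algebra in day 1; Topology in day 4; Compilers in day 1.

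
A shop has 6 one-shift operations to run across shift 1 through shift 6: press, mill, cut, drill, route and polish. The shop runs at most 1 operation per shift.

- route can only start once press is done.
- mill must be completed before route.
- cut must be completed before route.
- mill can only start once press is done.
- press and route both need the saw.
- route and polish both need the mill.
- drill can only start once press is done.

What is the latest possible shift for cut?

shift 5

Downstream work caps cut at shift 5.
cut at shift 5 is achievable: press=shift 1; cut=shift 5; polish=shift 4; mill=shift 2; drill=shift 3; route=shift 6.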